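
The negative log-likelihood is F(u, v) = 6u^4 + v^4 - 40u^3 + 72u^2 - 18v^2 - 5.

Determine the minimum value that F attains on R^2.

F(u,v) separates as P(u) + Q(v) − 5, so its minimum is min P + min Q − 5.
P'(u) = 24u(u - 3)(u - 2) vanishes at u ∈ {0, 2, 3}; Q'(v) = 4v(v - 3)(v + 3) vanishes at v ∈ {-3, 0, 3}.
Local minima of P (where P''>0): P(0)=0, P(3)=54. Local minima of Q: Q(-3)=-81, Q(3)=-81.
So the global minimum of F is P(0) + Q(-3) − 5 = 0 − 81 − 5 = -86, attained at (0, -3).

-86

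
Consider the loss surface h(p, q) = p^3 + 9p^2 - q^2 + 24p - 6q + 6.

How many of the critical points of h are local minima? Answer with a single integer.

h separates as a function of p plus a function of q, so ∇h=0 decouples.
∂h/∂p = 3(p + 2)(p + 4) = 0 at p ∈ {-4, -2}; ∂h/∂q = -2(q + 3) = 0 at q ∈ {-3}.
The Hessian is diagonal: diag(h_pp, h_qq). Second derivatives: h_pp(-4)=-6, h_pp(-2)=6; h_qq(-3)=-2.
Local minima occur where both diagonal entries positive: none. Count: 0.

0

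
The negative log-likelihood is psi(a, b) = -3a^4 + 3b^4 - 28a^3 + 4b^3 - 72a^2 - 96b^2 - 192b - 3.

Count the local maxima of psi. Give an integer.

2

psi separates as a function of a plus a function of b, so ∇psi=0 decouples.
∂psi/∂a = -12a(a + 3)(a + 4) = 0 at a ∈ {-4, -3, 0}; ∂psi/∂b = 12(b - 4)(b + 1)(b + 4) = 0 at b ∈ {-4, -1, 4}.
The Hessian is diagonal: diag(psi_aa, psi_bb). Second derivatives: psi_aa(-4)=-48, psi_aa(-3)=36, psi_aa(0)=-144; psi_bb(-4)=288, psi_bb(-1)=-180, psi_bb(4)=480.
Local maxima occur where both diagonal entries negative: (-4, -1), (0, -1). Count: 2.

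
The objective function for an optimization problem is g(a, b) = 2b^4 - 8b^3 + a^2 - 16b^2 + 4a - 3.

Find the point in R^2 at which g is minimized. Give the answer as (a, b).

g(a,b) separates as P(a) + Q(b) − 3, so its minimum is min P + min Q − 3.
P'(a) = 2a + 4 vanishes at a ∈ {-2}; Q'(b) = 8b(b - 4)(b + 1) vanishes at b ∈ {-1, 0, 4}.
Local minima of P (where P''>0): P(-2)=-4. Local minima of Q: Q(-1)=-6, Q(4)=-256.
So the global minimum of g is P(-2) + Q(4) − 3 = -4 − 256 − 3 = -263, attained at (-2, 4).

(-2, 4)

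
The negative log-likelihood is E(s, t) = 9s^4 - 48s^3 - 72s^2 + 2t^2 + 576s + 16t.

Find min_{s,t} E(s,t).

E(s,t) separates as P(s) + Q(t), so its minimum is min P + min Q.
P'(s) = 36(s - 4)(s - 2)(s + 2) vanishes at s ∈ {-2, 2, 4}; Q'(t) = 4(t + 4) vanishes at t ∈ {-4}.
Local minima of P (where P''>0): P(-2)=-912, P(4)=384. Local minima of Q: Q(-4)=-32.
So the global minimum of E is P(-2) + Q(-4) = -912 − 32 = -944, attained at (-2, -4).

-944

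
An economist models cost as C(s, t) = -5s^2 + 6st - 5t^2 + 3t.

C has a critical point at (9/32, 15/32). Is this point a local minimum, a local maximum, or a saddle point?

local maximum

The Hessian of C is constant: H = [[-10, 6], [6, -10]].
det(H) = (-10)·(-10) − 6² = 64.
det(H) > 0 and tr(H) = -20 < 0, so H is negative definite and the point is a local maximum.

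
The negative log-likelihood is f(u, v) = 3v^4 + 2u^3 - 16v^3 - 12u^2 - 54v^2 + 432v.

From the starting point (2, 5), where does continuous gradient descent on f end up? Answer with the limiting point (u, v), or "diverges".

f is separable, so gradient descent decouples: u follows -∂f/∂u, v follows -∂f/∂v.
∂f/∂u = 6u(u - 4); at u=2 this is -24, so u increases.
∂f/∂v = 12(v - 4)(v - 3)(v + 3); at v=5 this is 192, so v decreases.
u converges to its nearest critical value 4 (a local min of the u-part); v converges to 4. The iterate converges to (4, 4).

(4, 4)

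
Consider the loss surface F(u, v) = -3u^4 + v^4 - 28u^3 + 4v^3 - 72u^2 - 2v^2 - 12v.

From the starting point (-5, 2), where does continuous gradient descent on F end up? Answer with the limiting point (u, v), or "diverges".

F is separable, so gradient descent decouples: u follows -∂F/∂u, v follows -∂F/∂v.
∂F/∂u = -12u(u + 3)(u + 4); at u=-5 this is 120, so u decreases.
∂F/∂v = 4(v - 1)(v + 1)(v + 3); at v=2 this is 60, so v decreases.
The u-coordinate has no critical point in that direction and runs off to infinity.

diverges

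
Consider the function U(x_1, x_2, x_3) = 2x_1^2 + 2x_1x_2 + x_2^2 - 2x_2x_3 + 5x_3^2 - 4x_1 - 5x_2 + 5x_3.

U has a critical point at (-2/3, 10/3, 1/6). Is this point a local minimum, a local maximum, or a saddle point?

The Hessian is constant: H = [[4, 2, 0], [2, 2, -2], [0, -2, 10]].
Leading principal minors: Δ₁ = 4, Δ₂ = 4, Δ₃ = 24.
All leading minors are positive, so H is positive definite: a local minimum.

local minimum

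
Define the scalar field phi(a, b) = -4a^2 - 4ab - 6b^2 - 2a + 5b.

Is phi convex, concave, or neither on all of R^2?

concave

phi is quadratic, so its Hessian is the constant matrix H = [[-8, -4], [-4, -12]].
det(H) = 80, tr(H) = -20.
det(H) > 0 and tr(H) < 0, so H is negative definite everywhere: concave.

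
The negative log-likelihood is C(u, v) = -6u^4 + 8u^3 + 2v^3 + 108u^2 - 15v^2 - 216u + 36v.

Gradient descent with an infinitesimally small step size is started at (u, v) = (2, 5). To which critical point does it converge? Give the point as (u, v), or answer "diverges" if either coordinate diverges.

(1, 3)

C is separable, so gradient descent decouples: u follows -∂C/∂u, v follows -∂C/∂v.
∂C/∂u = -24(u - 3)(u - 1)(u + 3); at u=2 this is 120, so u decreases.
∂C/∂v = 6(v - 3)(v - 2); at v=5 this is 36, so v decreases.
u converges to its nearest critical value 1 (a local min of the u-part); v converges to 3. The iterate converges to (1, 3).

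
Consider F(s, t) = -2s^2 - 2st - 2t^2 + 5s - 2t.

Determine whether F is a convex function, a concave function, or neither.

concave

F is quadratic, so its Hessian is the constant matrix H = [[-4, -2], [-2, -4]].
det(H) = 12, tr(H) = -8.
det(H) > 0 and tr(H) < 0, so H is negative definite everywhere: concave.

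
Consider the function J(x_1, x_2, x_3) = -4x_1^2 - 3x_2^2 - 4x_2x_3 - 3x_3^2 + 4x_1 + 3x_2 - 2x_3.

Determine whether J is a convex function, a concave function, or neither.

concave

J is quadratic, so its Hessian is the constant matrix H = [[-8, 0, 0], [0, -6, -4], [0, -4, -6]].
Leading principal minors: -8, 48, -160.
Signs alternate −, +, − ⇒ H ≺ 0 ⇒ concave.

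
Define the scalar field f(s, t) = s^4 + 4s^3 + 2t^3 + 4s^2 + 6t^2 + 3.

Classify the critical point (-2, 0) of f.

The mixed partial ∂²f/∂s∂t is 0, so the Hessian at any point is diag(f_ss, f_tt) = diag(4(3s^2 + 6s + 2), 12(t + 1)).
At (-2, 0): H = diag(8, 12).
Both eigenvalues are positive, so H is positive definite: a local minimum.

local minimum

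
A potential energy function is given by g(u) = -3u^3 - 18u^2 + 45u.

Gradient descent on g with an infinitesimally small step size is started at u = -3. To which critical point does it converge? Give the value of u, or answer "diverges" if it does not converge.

g'(u) = -9(u - 1)(u + 5), so g'(-3) = 72.
Gradient descent moves in the -g' direction, i.e. u is decreasing.
The nearest critical point in that direction is u = -5, where g'' = 54 > 0 (a local minimum). The iterate converges there.

-5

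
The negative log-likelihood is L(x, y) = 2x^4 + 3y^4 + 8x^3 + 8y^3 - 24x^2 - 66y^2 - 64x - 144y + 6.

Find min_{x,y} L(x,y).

L(x,y) separates as P(x) + Q(y) + 6, so its minimum is min P + min Q + 6.
P'(x) = 8(x - 2)(x + 1)(x + 4) vanishes at x ∈ {-4, -1, 2}; Q'(y) = 12(y - 3)(y + 1)(y + 4) vanishes at y ∈ {-4, -1, 3}.
Local minima of P (where P''>0): P(-4)=-128, P(2)=-128. Local minima of Q: Q(-4)=-224, Q(3)=-567.
So the global minimum of L is P(-4) + Q(3) + 6 = -128 − 567 + 6 = -689, attained at (-4, 3).

-689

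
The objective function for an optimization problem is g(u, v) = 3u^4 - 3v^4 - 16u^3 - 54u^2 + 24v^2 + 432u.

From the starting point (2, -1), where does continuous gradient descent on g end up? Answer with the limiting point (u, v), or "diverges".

g is separable, so gradient descent decouples: u follows -∂g/∂u, v follows -∂g/∂v.
∂g/∂u = 12(u - 4)(u - 3)(u + 3); at u=2 this is 120, so u decreases.
∂g/∂v = -12v(v - 2)(v + 2); at v=-1 this is -36, so v increases.
u converges to its nearest critical value -3 (a local min of the u-part); v converges to 0. The iterate converges to (-3, 0).

(-3, 0)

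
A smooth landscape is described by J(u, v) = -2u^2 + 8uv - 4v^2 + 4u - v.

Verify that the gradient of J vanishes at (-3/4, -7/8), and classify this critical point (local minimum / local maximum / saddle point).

saddle point

∇J = (-4u + 8v + 4, 8u - 8v - 1); substituting (-3/4, -7/8) gives ∇J = (0, 0), so (-3/4, -7/8) is indeed a critical point.
The Hessian of J is constant: H = [[-4, 8], [8, -8]].
det(H) = (-4)·(-8) − 8² = -32.
Since det(H) < 0, H is indefinite and the critical point is a saddle point.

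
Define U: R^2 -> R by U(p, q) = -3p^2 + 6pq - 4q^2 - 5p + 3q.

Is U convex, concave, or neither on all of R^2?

U is quadratic, so its Hessian is the constant matrix H = [[-6, 6], [6, -8]].
det(H) = 12, tr(H) = -14.
det(H) > 0 and tr(H) < 0, so H is negative definite everywhere: concave.

concave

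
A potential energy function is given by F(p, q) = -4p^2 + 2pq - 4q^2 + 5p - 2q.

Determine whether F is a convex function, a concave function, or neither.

F is quadratic, so its Hessian is the constant matrix H = [[-8, 2], [2, -8]].
det(H) = 60, tr(H) = -16.
det(H) > 0 and tr(H) < 0, so H is negative definite everywhere: concave.

concave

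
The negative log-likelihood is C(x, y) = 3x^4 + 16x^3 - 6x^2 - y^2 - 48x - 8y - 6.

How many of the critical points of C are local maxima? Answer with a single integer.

1

C separates as a function of x plus a function of y, so ∇C=0 decouples.
∂C/∂x = 12(x - 1)(x + 1)(x + 4) = 0 at x ∈ {-4, -1, 1}; ∂C/∂y = -2(y + 4) = 0 at y ∈ {-4}.
The Hessian is diagonal: diag(C_xx, C_yy). Second derivatives: C_xx(-4)=180, C_xx(-1)=-72, C_xx(1)=120; C_yy(-4)=-2.
Local maxima occur where both diagonal entries negative: (-1, -4). Count: 1.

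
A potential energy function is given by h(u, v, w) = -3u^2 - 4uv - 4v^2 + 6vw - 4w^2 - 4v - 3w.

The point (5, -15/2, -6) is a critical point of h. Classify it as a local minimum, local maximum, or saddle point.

local maximum

The Hessian is constant: H = [[-6, -4, 0], [-4, -8, 6], [0, 6, -8]].
Leading principal minors: Δ₁ = -6, Δ₂ = 32, Δ₃ = -40.
The minors alternate sign starting negative (−, +, −), so H is negative definite: a local maximum.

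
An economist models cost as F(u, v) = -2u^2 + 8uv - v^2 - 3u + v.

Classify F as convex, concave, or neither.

F is quadratic, so its Hessian is the constant matrix H = [[-4, 8], [8, -2]].
det(H) = -56, tr(H) = -6.
det(H) < 0, so H is indefinite: neither convex nor concave.

neither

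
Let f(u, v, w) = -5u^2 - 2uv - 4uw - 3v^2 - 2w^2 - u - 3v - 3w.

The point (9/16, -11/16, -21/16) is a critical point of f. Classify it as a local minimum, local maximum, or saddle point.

The Hessian is constant: H = [[-10, -2, -4], [-2, -6, 0], [-4, 0, -4]].
Leading principal minors: Δ₁ = -10, Δ₂ = 56, Δ₃ = -128.
The minors alternate sign starting negative (−, +, −), so H is negative definite: a local maximum.

local maximum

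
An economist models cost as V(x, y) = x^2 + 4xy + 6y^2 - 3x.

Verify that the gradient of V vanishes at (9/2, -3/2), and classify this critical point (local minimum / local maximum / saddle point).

∇V = (2x + 4y - 3, 4x + 12y); substituting (9/2, -3/2) gives ∇V = (0, 0), so (9/2, -3/2) is indeed a critical point.
The Hessian of V is constant: H = [[2, 4], [4, 12]].
det(H) = 2·12 − 4² = 8.
det(H) > 0 and tr(H) = 14 > 0, so H is positive definite and the point is a local minimum.

local minimum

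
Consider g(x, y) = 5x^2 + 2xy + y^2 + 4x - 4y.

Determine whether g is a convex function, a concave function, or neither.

g is quadratic, so its Hessian is the constant matrix H = [[10, 2], [2, 2]].
det(H) = 16, tr(H) = 12.
det(H) > 0 and tr(H) > 0, so H is positive definite everywhere: convex.

convex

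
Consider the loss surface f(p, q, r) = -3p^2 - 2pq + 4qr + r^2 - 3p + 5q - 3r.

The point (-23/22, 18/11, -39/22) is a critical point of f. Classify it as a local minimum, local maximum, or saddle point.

saddle point

The Hessian is constant: H = [[-6, -2, 0], [-2, 0, 4], [0, 4, 2]].
Leading principal minors: Δ₁ = -6, Δ₂ = -4, Δ₃ = 88.
The minors fit neither the all-positive nor the alternating-sign pattern, so H is indefinite: a saddle point.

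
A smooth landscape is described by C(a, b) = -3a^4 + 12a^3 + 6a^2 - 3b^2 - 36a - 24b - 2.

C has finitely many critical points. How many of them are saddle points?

1

C separates as a function of a plus a function of b, so ∇C=0 decouples.
∂C/∂a = -12(a - 3)(a - 1)(a + 1) = 0 at a ∈ {-1, 1, 3}; ∂C/∂b = -6(b + 4) = 0 at b ∈ {-4}.
The Hessian is diagonal: diag(C_aa, C_bb). Second derivatives: C_aa(-1)=-96, C_aa(1)=48, C_aa(3)=-96; C_bb(-4)=-6.
Saddle points occur where the two diagonal entries have opposite signs: (1, -4). Count: 1.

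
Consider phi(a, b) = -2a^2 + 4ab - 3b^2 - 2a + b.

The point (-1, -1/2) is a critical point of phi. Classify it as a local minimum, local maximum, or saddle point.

The Hessian of phi is constant: H = [[-4, 4], [4, -6]].
det(H) = (-4)·(-6) − 4² = 8.
det(H) > 0 and tr(H) = -10 < 0, so H is negative definite and the point is a local maximum.

local maximum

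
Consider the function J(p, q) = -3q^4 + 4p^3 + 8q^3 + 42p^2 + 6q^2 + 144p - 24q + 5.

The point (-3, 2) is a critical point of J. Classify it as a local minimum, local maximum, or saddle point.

The mixed partial ∂²J/∂p∂q is 0, so the Hessian at any point is diag(J_pp, J_qq) = diag(12(2p + 7), 12(-3q^2 + 4q + 1)).
At (-3, 2): H = diag(12, -36).
The eigenvalues have opposite signs, so H is indefinite: a saddle point.

saddle point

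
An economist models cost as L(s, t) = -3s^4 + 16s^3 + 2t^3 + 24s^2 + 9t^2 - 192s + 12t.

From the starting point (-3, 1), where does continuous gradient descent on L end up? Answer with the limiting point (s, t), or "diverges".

diverges

L is separable, so gradient descent decouples: s follows -∂L/∂s, t follows -∂L/∂t.
∂L/∂s = -12(s - 4)(s - 2)(s + 2); at s=-3 this is 420, so s decreases.
∂L/∂t = 6(t + 1)(t + 2); at t=1 this is 36, so t decreases.
The s-coordinate has no critical point in that direction and runs off to infinity.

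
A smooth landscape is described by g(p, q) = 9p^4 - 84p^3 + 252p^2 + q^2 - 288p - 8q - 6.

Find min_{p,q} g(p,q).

g(p,q) separates as A(p) + B(q) − 6, so its minimum is min A + min B − 6.
A'(p) = 36(p - 4)(p - 2)(p - 1) vanishes at p ∈ {1, 2, 4}; B'(q) = 2q - 8 vanishes at q ∈ {4}.
Local minima of A (where A''>0): A(1)=-111, A(4)=-192. Local minima of B: B(4)=-16.
So the global minimum of g is A(4) + B(4) − 6 = -192 − 16 − 6 = -214, attained at (4, 4).

-214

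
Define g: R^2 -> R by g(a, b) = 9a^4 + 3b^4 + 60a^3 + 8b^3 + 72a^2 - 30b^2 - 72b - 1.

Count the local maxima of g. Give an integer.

1

g separates as a function of a plus a function of b, so ∇g=0 decouples.
∂g/∂a = 36a(a + 1)(a + 4) = 0 at a ∈ {-4, -1, 0}; ∂g/∂b = 12(b - 2)(b + 1)(b + 3) = 0 at b ∈ {-3, -1, 2}.
The Hessian is diagonal: diag(g_aa, g_bb). Second derivatives: g_aa(-4)=432, g_aa(-1)=-108, g_aa(0)=144; g_bb(-3)=120, g_bb(-1)=-72, g_bb(2)=180.
Local maxima occur where both diagonal entries negative: (-1, -1). Count: 1.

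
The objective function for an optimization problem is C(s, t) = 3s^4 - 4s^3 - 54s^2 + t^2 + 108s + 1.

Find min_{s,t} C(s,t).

-458

C(s,t) separates as P(s) + Q(t) + 1, so its minimum is min P + min Q + 1.
P'(s) = 12(s - 3)(s - 1)(s + 3) vanishes at s ∈ {-3, 1, 3}; Q'(t) = 2t vanishes at t ∈ {0}.
Local minima of P (where P''>0): P(-3)=-459, P(3)=-27. Local minima of Q: Q(0)=0.
So the global minimum of C is P(-3) + Q(0) + 1 = -459 + 0 + 1 = -458, attained at (-3, 0).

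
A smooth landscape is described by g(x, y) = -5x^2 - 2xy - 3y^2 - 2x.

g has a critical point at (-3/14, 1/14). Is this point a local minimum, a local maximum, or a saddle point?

The Hessian of g is constant: H = [[-10, -2], [-2, -6]].
det(H) = (-10)·(-6) − (-2)² = 56.
det(H) > 0 and tr(H) = -16 < 0, so H is negative definite and the point is a local maximum.

local maximum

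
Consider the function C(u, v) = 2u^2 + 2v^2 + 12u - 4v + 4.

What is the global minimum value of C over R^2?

-16

C(u,v) separates as P(u) + Q(v) + 4, so its minimum is min P + min Q + 4.
P'(u) = 4u + 12 vanishes at u ∈ {-3}; Q'(v) = 4v - 4 vanishes at v ∈ {1}.
Local minima of P (where P''>0): P(-3)=-18. Local minima of Q: Q(1)=-2.
So the global minimum of C is P(-3) + Q(1) + 4 = -18 − 2 + 4 = -16, attained at (-3, 1).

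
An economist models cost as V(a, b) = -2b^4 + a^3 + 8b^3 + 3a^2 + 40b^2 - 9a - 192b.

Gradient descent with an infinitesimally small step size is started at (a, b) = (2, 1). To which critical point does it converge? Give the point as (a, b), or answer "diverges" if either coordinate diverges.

(1, 2)

V is separable, so gradient descent decouples: a follows -∂V/∂a, b follows -∂V/∂b.
∂V/∂a = 3(a - 1)(a + 3); at a=2 this is 15, so a decreases.
∂V/∂b = -8(b - 4)(b - 2)(b + 3); at b=1 this is -96, so b increases.
a converges to its nearest critical value 1 (a local min of the a-part); b converges to 2. The iterate converges to (1, 2).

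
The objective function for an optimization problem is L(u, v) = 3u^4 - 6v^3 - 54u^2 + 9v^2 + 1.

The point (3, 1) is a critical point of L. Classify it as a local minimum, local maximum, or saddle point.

The mixed partial ∂²L/∂u∂v is 0, so the Hessian at any point is diag(L_uu, L_vv) = diag(36(u^2 - 3), 18(-2v + 1)).
At (3, 1): H = diag(216, -18).
The eigenvalues have opposite signs, so H is indefinite: a saddle point.

saddle point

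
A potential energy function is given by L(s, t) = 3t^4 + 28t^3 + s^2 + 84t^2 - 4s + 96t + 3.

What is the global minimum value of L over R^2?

L(s,t) separates as P(s) + Q(t) + 3, so its minimum is min P + min Q + 3.
P'(s) = 2s - 4 vanishes at s ∈ {2}; Q'(t) = 12(t + 1)(t + 2)(t + 4) vanishes at t ∈ {-4, -2, -1}.
Local minima of P (where P''>0): P(2)=-4. Local minima of Q: Q(-4)=-64, Q(-1)=-37.
So the global minimum of L is P(2) + Q(-4) + 3 = -4 − 64 + 3 = -65, attained at (2, -4).

-65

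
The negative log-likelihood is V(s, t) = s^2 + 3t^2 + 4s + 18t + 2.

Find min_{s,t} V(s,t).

V(s,t) separates as P(s) + Q(t) + 2, so its minimum is min P + min Q + 2.
P'(s) = 2s + 4 vanishes at s ∈ {-2}; Q'(t) = 6(t + 3) vanishes at t ∈ {-3}.
Local minima of P (where P''>0): P(-2)=-4. Local minima of Q: Q(-3)=-27.
So the global minimum of V is P(-2) + Q(-3) + 2 = -4 − 27 + 2 = -29, attained at (-2, -3).

-29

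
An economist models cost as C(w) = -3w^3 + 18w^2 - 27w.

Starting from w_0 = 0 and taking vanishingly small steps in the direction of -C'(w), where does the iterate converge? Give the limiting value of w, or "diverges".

1

C'(w) = -9(w - 3)(w - 1), so C'(0) = -27.
Gradient descent moves in the -C' direction, i.e. w is increasing.
The nearest critical point in that direction is w = 1, where C'' = 18 > 0 (a local minimum). The iterate converges there.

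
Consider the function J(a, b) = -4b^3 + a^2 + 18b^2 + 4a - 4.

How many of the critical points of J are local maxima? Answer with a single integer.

J separates as a function of a plus a function of b, so ∇J=0 decouples.
∂J/∂a = 2(a + 2) = 0 at a ∈ {-2}; ∂J/∂b = -12b(b - 3) = 0 at b ∈ {0, 3}.
The Hessian is diagonal: diag(J_aa, J_bb). Second derivatives: J_aa(-2)=2; J_bb(0)=36, J_bb(3)=-36.
Local maxima occur where both diagonal entries negative: none. Count: 0.

0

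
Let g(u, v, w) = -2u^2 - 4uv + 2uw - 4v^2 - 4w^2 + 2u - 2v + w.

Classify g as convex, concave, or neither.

g is quadratic, so its Hessian is the constant matrix H = [[-4, -4, 2], [-4, -8, 0], [2, 0, -8]].
Leading principal minors: -4, 16, -96.
Signs alternate −, +, − ⇒ H ≺ 0 ⇒ concave.

concave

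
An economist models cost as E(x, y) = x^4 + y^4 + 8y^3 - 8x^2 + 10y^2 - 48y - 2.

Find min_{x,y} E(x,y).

E(x,y) separates as P(x) + Q(y) − 2, so its minimum is min P + min Q − 2.
P'(x) = 4x(x - 2)(x + 2) vanishes at x ∈ {-2, 0, 2}; Q'(y) = 4(y - 1)(y + 3)(y + 4) vanishes at y ∈ {-4, -3, 1}.
Local minima of P (where P''>0): P(-2)=-16, P(2)=-16. Local minima of Q: Q(-4)=96, Q(1)=-29.
So the global minimum of E is P(-2) + Q(1) − 2 = -16 − 29 − 2 = -47, attained at (-2, 1).

-47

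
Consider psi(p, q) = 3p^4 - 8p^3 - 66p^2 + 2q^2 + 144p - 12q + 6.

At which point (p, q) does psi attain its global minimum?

(-3, 3)

psi(p,q) separates as A(p) + B(q) + 6, so its minimum is min A + min B + 6.
A'(p) = 12(p - 4)(p - 1)(p + 3) vanishes at p ∈ {-3, 1, 4}; B'(q) = 4q - 12 vanishes at q ∈ {3}.
Local minima of A (where A''>0): A(-3)=-567, A(4)=-224. Local minima of B: B(3)=-18.
So the global minimum of psi is A(-3) + B(3) + 6 = -567 − 18 + 6 = -579, attained at (-3, 3).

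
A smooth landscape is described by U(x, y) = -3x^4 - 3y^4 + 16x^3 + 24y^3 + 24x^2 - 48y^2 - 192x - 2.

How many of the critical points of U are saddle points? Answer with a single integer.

4

U separates as a function of x plus a function of y, so ∇U=0 decouples.
∂U/∂x = -12(x - 4)(x - 2)(x + 2) = 0 at x ∈ {-2, 2, 4}; ∂U/∂y = -12y(y - 4)(y - 2) = 0 at y ∈ {0, 2, 4}.
The Hessian is diagonal: diag(U_xx, U_yy). Second derivatives: U_xx(-2)=-288, U_xx(2)=96, U_xx(4)=-144; U_yy(0)=-96, U_yy(2)=48, U_yy(4)=-96.
Saddle points occur where the two diagonal entries have opposite signs: (-2, 2), (2, 0), (2, 4), (4, 2). Count: 4.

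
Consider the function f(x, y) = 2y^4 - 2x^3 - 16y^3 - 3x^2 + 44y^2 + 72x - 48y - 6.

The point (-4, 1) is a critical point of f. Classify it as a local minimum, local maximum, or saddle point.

local minimum

The mixed partial ∂²f/∂x∂y is 0, so the Hessian at any point is diag(f_xx, f_yy) = diag(-6(2x + 1), 8(3y^2 - 12y + 11)).
At (-4, 1): H = diag(42, 16).
Both eigenvalues are positive, so H is positive definite: a local minimum.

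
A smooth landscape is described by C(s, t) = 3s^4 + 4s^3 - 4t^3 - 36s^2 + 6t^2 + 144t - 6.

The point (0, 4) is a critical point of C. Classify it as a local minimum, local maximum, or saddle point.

local maximum

The mixed partial ∂²C/∂s∂t is 0, so the Hessian at any point is diag(C_ss, C_tt) = diag(12(3s^2 + 2s - 6), 12(-2t + 1)).
At (0, 4): H = diag(-72, -84).
Both eigenvalues are negative, so H is negative definite: a local maximum.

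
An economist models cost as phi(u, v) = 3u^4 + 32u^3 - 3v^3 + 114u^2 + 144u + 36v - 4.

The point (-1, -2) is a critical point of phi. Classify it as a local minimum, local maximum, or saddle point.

The mixed partial ∂²phi/∂u∂v is 0, so the Hessian at any point is diag(phi_uu, phi_vv) = diag(12(3u^2 + 16u + 19), -18v).
At (-1, -2): H = diag(72, 36).
Both eigenvalues are positive, so H is positive definite: a local minimum.

local minimum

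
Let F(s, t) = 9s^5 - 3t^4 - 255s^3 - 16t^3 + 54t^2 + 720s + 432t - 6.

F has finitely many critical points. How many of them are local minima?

F separates as a function of s plus a function of t, so ∇F=0 decouples.
∂F/∂s = 45(s - 4)(s - 1)(s + 1)(s + 4) = 0 at s ∈ {-4, -1, 1, 4}; ∂F/∂t = -12(t - 3)(t + 3)(t + 4) = 0 at t ∈ {-4, -3, 3}.
The Hessian is diagonal: diag(F_ss, F_tt). Second derivatives: F_ss(-4)=-5400, F_ss(-1)=1350, F_ss(1)=-1350, F_ss(4)=5400; F_tt(-4)=-84, F_tt(-3)=72, F_tt(3)=-504.
Local minima occur where both diagonal entries positive: (-1, -3), (4, -3). Count: 2.

2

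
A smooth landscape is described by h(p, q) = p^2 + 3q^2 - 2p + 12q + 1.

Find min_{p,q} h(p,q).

h(p,q) separates as A(p) + B(q) + 1, so its minimum is min A + min B + 1.
A'(p) = 2p - 2 vanishes at p ∈ {1}; B'(q) = 6q + 12 vanishes at q ∈ {-2}.
Local minima of A (where A''>0): A(1)=-1. Local minima of B: B(-2)=-12.
So the global minimum of h is A(1) + B(-2) + 1 = -1 − 12 + 1 = -12, attained at (1, -2).

-12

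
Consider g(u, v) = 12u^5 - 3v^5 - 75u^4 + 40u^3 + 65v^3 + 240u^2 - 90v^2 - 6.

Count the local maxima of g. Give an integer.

g separates as a function of u plus a function of v, so ∇g=0 decouples.
∂g/∂u = 60u(u - 4)(u - 2)(u + 1) = 0 at u ∈ {-1, 0, 2, 4}; ∂g/∂v = -15v(v - 3)(v - 1)(v + 4) = 0 at v ∈ {-4, 0, 1, 3}.
The Hessian is diagonal: diag(g_uu, g_vv). Second derivatives: g_uu(-1)=-900, g_uu(0)=480, g_uu(2)=-720, g_uu(4)=2400; g_vv(-4)=2100, g_vv(0)=-180, g_vv(1)=150, g_vv(3)=-630.
Local maxima occur where both diagonal entries negative: (-1, 0), (-1, 3), (2, 0), (2, 3). Count: 4.

4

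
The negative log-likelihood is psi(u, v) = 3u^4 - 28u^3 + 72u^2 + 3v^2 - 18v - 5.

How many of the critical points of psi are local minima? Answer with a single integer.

psi separates as a function of u plus a function of v, so ∇psi=0 decouples.
∂psi/∂u = 12u(u - 4)(u - 3) = 0 at u ∈ {0, 3, 4}; ∂psi/∂v = 6(v - 3) = 0 at v ∈ {3}.
The Hessian is diagonal: diag(psi_uu, psi_vv). Second derivatives: psi_uu(0)=144, psi_uu(3)=-36, psi_uu(4)=48; psi_vv(3)=6.
Local minima occur where both diagonal entries positive: (0, 3), (4, 3). Count: 2.

2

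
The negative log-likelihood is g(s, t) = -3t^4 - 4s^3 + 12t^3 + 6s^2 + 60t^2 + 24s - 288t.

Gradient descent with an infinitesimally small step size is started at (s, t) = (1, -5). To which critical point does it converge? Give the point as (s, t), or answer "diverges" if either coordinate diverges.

g is separable, so gradient descent decouples: s follows -∂g/∂s, t follows -∂g/∂t.
∂g/∂s = -12(s - 2)(s + 1); at s=1 this is 24, so s decreases.
∂g/∂t = -12(t - 4)(t - 2)(t + 3); at t=-5 this is 1512, so t decreases.
The t-coordinate has no critical point in that direction and runs off to infinity.

diverges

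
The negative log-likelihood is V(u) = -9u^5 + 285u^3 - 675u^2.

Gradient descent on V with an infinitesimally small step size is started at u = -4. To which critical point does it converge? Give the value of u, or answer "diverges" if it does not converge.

-5

V'(u) = -45u(u - 3)(u - 2)(u + 5), so V'(-4) = 7560.
Gradient descent moves in the -V' direction, i.e. u is decreasing.
The nearest critical point in that direction is u = -5, where V'' = 12600 > 0 (a local minimum). The iterate converges there.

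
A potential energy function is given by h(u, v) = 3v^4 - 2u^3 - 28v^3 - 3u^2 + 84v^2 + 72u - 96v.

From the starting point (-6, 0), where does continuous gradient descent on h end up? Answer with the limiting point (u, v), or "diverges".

(-4, 1)

h is separable, so gradient descent decouples: u follows -∂h/∂u, v follows -∂h/∂v.
∂h/∂u = -6(u - 3)(u + 4); at u=-6 this is -108, so u increases.
∂h/∂v = 12(v - 4)(v - 2)(v - 1); at v=0 this is -96, so v increases.
u converges to its nearest critical value -4 (a local min of the u-part); v converges to 1. The iterate converges to (-4, 1).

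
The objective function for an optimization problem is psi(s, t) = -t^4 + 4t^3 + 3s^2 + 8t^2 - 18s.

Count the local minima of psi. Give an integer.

psi separates as a function of s plus a function of t, so ∇psi=0 decouples.
∂psi/∂s = 6(s - 3) = 0 at s ∈ {3}; ∂psi/∂t = -4t(t - 4)(t + 1) = 0 at t ∈ {-1, 0, 4}.
The Hessian is diagonal: diag(psi_ss, psi_tt). Second derivatives: psi_ss(3)=6; psi_tt(-1)=-20, psi_tt(0)=16, psi_tt(4)=-80.
Local minima occur where both diagonal entries positive: (3, 0). Count: 1.

1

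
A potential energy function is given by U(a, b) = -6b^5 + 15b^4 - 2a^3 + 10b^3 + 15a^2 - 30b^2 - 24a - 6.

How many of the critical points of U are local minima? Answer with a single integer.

U separates as a function of a plus a function of b, so ∇U=0 decouples.
∂U/∂a = -6(a - 4)(a - 1) = 0 at a ∈ {1, 4}; ∂U/∂b = -30b(b - 2)(b - 1)(b + 1) = 0 at b ∈ {-1, 0, 1, 2}.
The Hessian is diagonal: diag(U_aa, U_bb). Second derivatives: U_aa(1)=18, U_aa(4)=-18; U_bb(-1)=180, U_bb(0)=-60, U_bb(1)=60, U_bb(2)=-180.
Local minima occur where both diagonal entries positive: (1, -1), (1, 1). Count: 2.

2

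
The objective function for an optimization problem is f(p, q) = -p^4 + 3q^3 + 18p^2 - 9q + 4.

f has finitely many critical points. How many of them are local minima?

1

f separates as a function of p plus a function of q, so ∇f=0 decouples.
∂f/∂p = -4p(p - 3)(p + 3) = 0 at p ∈ {-3, 0, 3}; ∂f/∂q = 9(q - 1)(q + 1) = 0 at q ∈ {-1, 1}.
The Hessian is diagonal: diag(f_pp, f_qq). Second derivatives: f_pp(-3)=-72, f_pp(0)=36, f_pp(3)=-72; f_qq(-1)=-18, f_qq(1)=18.
Local minima occur where both diagonal entries positive: (0, 1). Count: 1.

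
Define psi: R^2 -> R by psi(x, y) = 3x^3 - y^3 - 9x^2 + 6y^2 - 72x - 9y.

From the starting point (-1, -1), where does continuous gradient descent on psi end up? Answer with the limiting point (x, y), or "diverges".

psi is separable, so gradient descent decouples: x follows -∂psi/∂x, y follows -∂psi/∂y.
∂psi/∂x = 9(x - 4)(x + 2); at x=-1 this is -45, so x increases.
∂psi/∂y = -3(y - 3)(y - 1); at y=-1 this is -24, so y increases.
x converges to its nearest critical value 4 (a local min of the x-part); y converges to 1. The iterate converges to (4, 1).

(4, 1)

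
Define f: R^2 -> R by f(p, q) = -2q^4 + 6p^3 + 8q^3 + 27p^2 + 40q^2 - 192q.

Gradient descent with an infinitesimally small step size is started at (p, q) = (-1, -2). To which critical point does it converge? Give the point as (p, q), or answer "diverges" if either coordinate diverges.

f is separable, so gradient descent decouples: p follows -∂f/∂p, q follows -∂f/∂q.
∂f/∂p = 18p(p + 3); at p=-1 this is -36, so p increases.
∂f/∂q = -8(q - 4)(q - 2)(q + 3); at q=-2 this is -192, so q increases.
p converges to its nearest critical value 0 (a local min of the p-part); q converges to 2. The iterate converges to (0, 2).

(0, 2)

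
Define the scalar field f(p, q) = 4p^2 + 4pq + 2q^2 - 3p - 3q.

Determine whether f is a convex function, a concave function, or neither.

convex

f is quadratic, so its Hessian is the constant matrix H = [[8, 4], [4, 4]].
det(H) = 16, tr(H) = 12.
det(H) > 0 and tr(H) > 0, so H is positive definite everywhere: convex.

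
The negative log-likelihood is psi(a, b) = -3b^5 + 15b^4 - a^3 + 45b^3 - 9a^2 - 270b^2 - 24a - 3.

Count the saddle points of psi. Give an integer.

4

psi separates as a function of a plus a function of b, so ∇psi=0 decouples.
∂psi/∂a = -3(a + 2)(a + 4) = 0 at a ∈ {-4, -2}; ∂psi/∂b = -15b(b - 4)(b - 3)(b + 3) = 0 at b ∈ {-3, 0, 3, 4}.
The Hessian is diagonal: diag(psi_aa, psi_bb). Second derivatives: psi_aa(-4)=6, psi_aa(-2)=-6; psi_bb(-3)=1890, psi_bb(0)=-540, psi_bb(3)=270, psi_bb(4)=-420.
Saddle points occur where the two diagonal entries have opposite signs: (-4, 0), (-4, 4), (-2, -3), (-2, 3). Count: 4.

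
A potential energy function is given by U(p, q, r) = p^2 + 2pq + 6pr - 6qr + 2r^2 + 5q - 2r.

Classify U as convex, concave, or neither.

U is quadratic, so its Hessian is the constant matrix H = [[2, 2, 6], [2, 0, -6], [6, -6, 4]].
Leading principal minors: 2, -4, -232.
Neither pattern holds ⇒ H is indefinite ⇒ neither convex nor concave.

neither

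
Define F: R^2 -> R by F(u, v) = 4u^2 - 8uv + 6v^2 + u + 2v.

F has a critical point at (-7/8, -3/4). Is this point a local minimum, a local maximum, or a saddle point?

The Hessian of F is constant: H = [[8, -8], [-8, 12]].
det(H) = 8·12 − (-8)² = 32.
det(H) > 0 and tr(H) = 20 > 0, so H is positive definite and the point is a local minimum.

local minimum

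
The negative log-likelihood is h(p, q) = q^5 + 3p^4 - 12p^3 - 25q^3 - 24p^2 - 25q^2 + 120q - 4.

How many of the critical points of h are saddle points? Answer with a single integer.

h separates as a function of p plus a function of q, so ∇h=0 decouples.
∂h/∂p = 12p(p - 4)(p + 1) = 0 at p ∈ {-1, 0, 4}; ∂h/∂q = 5(q - 4)(q - 1)(q + 2)(q + 3) = 0 at q ∈ {-3, -2, 1, 4}.
The Hessian is diagonal: diag(h_pp, h_qq). Second derivatives: h_pp(-1)=60, h_pp(0)=-48, h_pp(4)=240; h_qq(-3)=-140, h_qq(-2)=90, h_qq(1)=-180, h_qq(4)=630.
Saddle points occur where the two diagonal entries have opposite signs: (-1, -3), (-1, 1), (0, -2), (0, 4), (4, -3), (4, 1). Count: 6.

6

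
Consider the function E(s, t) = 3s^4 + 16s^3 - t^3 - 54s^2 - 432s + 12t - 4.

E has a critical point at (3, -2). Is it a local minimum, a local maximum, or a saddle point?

local minimum

The mixed partial ∂²E/∂s∂t is 0, so the Hessian at any point is diag(E_ss, E_tt) = diag(12(3s^2 + 8s - 9), -6t).
At (3, -2): H = diag(504, 12).
Both eigenvalues are positive, so H is positive definite: a local minimum.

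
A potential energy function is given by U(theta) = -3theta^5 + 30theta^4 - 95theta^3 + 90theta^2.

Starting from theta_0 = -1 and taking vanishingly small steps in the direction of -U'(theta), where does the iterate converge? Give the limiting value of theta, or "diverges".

U'(theta) = -15theta(theta - 4)(theta - 3)(theta - 1), so U'(-1) = -600.
Gradient descent moves in the -U' direction, i.e. theta is increasing.
The nearest critical point in that direction is theta = 0, where U'' = 180 > 0 (a local minimum). The iterate converges there.

0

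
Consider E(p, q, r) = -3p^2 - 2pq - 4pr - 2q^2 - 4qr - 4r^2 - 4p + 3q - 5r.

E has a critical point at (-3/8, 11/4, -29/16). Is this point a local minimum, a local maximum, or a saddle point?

The Hessian is constant: H = [[-6, -2, -4], [-2, -4, -4], [-4, -4, -8]].
Leading principal minors: Δ₁ = -6, Δ₂ = 20, Δ₃ = -64.
The minors alternate sign starting negative (−, +, −), so H is negative definite: a local maximum.

local maximum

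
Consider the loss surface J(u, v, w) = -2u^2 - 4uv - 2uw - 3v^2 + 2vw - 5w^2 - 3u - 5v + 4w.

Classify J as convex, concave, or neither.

concave

J is quadratic, so its Hessian is the constant matrix H = [[-4, -4, -2], [-4, -6, 2], [-2, 2, -10]].
Leading principal minors: -4, 8, -8.
Signs alternate −, +, − ⇒ H ≺ 0 ⇒ concave.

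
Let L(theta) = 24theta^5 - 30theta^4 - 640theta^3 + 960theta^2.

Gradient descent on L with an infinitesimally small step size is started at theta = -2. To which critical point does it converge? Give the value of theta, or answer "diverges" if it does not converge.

L'(theta) = 120theta(theta - 4)(theta - 1)(theta + 4), so L'(-2) = -8640.
Gradient descent moves in the -L' direction, i.e. theta is increasing.
The nearest critical point in that direction is theta = 0, where L'' = 1920 > 0 (a local minimum). The iterate converges there.

0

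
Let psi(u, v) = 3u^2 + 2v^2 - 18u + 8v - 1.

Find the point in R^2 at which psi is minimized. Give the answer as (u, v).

psi(u,v) separates as P(u) + Q(v) − 1, so its minimum is min P + min Q − 1.
P'(u) = 6u - 18 vanishes at u ∈ {3}; Q'(v) = 4v + 8 vanishes at v ∈ {-2}.
Local minima of P (where P''>0): P(3)=-27. Local minima of Q: Q(-2)=-8.
So the global minimum of psi is P(3) + Q(-2) − 1 = -27 − 8 − 1 = -36, attained at (3, -2).

(3, -2)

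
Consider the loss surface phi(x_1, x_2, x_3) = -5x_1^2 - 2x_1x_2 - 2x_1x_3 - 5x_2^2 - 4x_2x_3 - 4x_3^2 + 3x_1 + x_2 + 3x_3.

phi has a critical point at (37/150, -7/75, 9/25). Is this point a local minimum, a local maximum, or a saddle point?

The Hessian is constant: H = [[-10, -2, -2], [-2, -10, -4], [-2, -4, -8]].
Leading principal minors: Δ₁ = -10, Δ₂ = 96, Δ₃ = -600.
The minors alternate sign starting negative (−, +, −), so H is negative definite: a local maximum.

local maximum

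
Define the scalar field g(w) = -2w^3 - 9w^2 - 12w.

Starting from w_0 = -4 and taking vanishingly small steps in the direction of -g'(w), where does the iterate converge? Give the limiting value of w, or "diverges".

g'(w) = -6(w + 1)(w + 2), so g'(-4) = -36.
Gradient descent moves in the -g' direction, i.e. w is increasing.
The nearest critical point in that direction is w = -2, where g'' = 6 > 0 (a local minimum). The iterate converges there.

-2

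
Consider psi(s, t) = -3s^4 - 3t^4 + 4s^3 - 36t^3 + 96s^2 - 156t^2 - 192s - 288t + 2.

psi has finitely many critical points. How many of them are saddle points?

psi separates as a function of s plus a function of t, so ∇psi=0 decouples.
∂psi/∂s = -12(s - 4)(s - 1)(s + 4) = 0 at s ∈ {-4, 1, 4}; ∂psi/∂t = -12(t + 2)(t + 3)(t + 4) = 0 at t ∈ {-4, -3, -2}.
The Hessian is diagonal: diag(psi_ss, psi_tt). Second derivatives: psi_ss(-4)=-480, psi_ss(1)=180, psi_ss(4)=-288; psi_tt(-4)=-24, psi_tt(-3)=12, psi_tt(-2)=-24.
Saddle points occur where the two diagonal entries have opposite signs: (-4, -3), (1, -4), (1, -2), (4, -3). Count: 4.

4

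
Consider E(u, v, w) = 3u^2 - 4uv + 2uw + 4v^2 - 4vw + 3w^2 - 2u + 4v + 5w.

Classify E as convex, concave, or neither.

convex

E is quadratic, so its Hessian is the constant matrix H = [[6, -4, 2], [-4, 8, -4], [2, -4, 6]].
Leading principal minors: 6, 32, 128.
All positive ⇒ H ≻ 0 ⇒ convex.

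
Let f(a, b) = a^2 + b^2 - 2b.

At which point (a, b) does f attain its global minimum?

(0, 1)

f(a,b) separates as P(a) + Q(b), so its minimum is min P + min Q.
P'(a) = 2a vanishes at a ∈ {0}; Q'(b) = 2b - 2 vanishes at b ∈ {1}.
Local minima of P (where P''>0): P(0)=0. Local minima of Q: Q(1)=-1.
So the global minimum of f is P(0) + Q(1) = 0 − 1 = -1, attained at (0, 1).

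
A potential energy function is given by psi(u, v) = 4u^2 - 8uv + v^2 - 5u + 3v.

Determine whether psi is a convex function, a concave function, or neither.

psi is quadratic, so its Hessian is the constant matrix H = [[8, -8], [-8, 2]].
det(H) = -48, tr(H) = 10.
det(H) < 0, so H is indefinite: neither convex nor concave.

neither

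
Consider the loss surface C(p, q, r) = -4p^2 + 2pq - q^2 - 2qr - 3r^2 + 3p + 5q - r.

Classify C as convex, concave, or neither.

concave

C is quadratic, so its Hessian is the constant matrix H = [[-8, 2, 0], [2, -2, -2], [0, -2, -6]].
Leading principal minors: -8, 12, -40.
Signs alternate −, +, − ⇒ H ≺ 0 ⇒ concave.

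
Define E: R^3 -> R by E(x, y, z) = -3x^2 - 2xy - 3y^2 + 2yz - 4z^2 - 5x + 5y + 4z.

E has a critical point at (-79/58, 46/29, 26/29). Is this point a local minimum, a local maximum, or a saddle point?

The Hessian is constant: H = [[-6, -2, 0], [-2, -6, 2], [0, 2, -8]].
Leading principal minors: Δ₁ = -6, Δ₂ = 32, Δ₃ = -232.
The minors alternate sign starting negative (−, +, −), so H is negative definite: a local maximum.

local maximum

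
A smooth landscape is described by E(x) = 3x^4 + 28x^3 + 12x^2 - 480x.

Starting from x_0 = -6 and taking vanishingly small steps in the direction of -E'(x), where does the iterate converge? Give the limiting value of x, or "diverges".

-5

E'(x) = 12(x - 2)(x + 4)(x + 5), so E'(-6) = -192.
Gradient descent moves in the -E' direction, i.e. x is increasing.
The nearest critical point in that direction is x = -5, where E'' = 84 > 0 (a local minimum). The iterate converges there.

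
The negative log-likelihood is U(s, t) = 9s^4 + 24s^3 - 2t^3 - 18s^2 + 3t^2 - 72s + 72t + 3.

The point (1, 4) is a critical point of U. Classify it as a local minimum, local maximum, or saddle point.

saddle point

The mixed partial ∂²U/∂s∂t is 0, so the Hessian at any point is diag(U_ss, U_tt) = diag(36(3s^2 + 4s - 1), 6(-2t + 1)).
At (1, 4): H = diag(216, -42).
The eigenvalues have opposite signs, so H is indefinite: a saddle point.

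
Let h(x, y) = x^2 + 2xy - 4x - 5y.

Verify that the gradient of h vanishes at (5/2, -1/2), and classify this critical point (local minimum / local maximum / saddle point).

saddle point

∇h = (2x + 2y - 4, 2x - 5); substituting (5/2, -1/2) gives ∇h = (0, 0), so (5/2, -1/2) is indeed a critical point.
The Hessian of h is constant: H = [[2, 2], [2, 0]].
det(H) = 2·0 − 2² = -4.
Since det(H) < 0, H is indefinite and the critical point is a saddle point.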